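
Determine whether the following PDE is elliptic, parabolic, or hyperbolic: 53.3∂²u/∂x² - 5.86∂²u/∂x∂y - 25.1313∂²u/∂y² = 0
Coefficients: A = 53.3, B = -5.86, C = -25.1313. B² - 4AC = 5392.33276, which is positive, so the equation is hyperbolic.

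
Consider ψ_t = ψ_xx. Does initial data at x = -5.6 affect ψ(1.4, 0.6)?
Yes, for any finite x. The heat equation has infinite propagation speed, so all initial data affects all points at any t > 0.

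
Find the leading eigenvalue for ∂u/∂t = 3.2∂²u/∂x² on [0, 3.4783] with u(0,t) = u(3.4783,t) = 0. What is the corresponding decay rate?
Eigenvalues: λₙ = 3.2n²π²/3.4783².
First three modes:
  n=1: λ₁ = 3.2π²/3.4783² ≈ 2.61
  n=2: λ₂ = 12.8π²/3.4783² ≈ 10.442 (4× faster decay)
  n=3: λ₃ = 28.8π²/3.4783² ≈ 23.494 (9× faster decay)
As t → ∞, higher modes decay exponentially faster. The n=1 mode dominates: u ~ c₁ sin(πx/3.4783) e^{-λ₁t}.
Decay rate: λ₁ = 3.2π²/3.4783² ≈ 2.61.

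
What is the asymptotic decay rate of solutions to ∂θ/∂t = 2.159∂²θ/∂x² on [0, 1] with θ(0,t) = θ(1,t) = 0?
Eigenvalues: λₙ = 2.159n²π².
First three modes:
  n=1: λ₁ = 2.159π² ≈ 21.308
  n=2: λ₂ = 8.636π² ≈ 85.234 (4× faster decay)
  n=3: λ₃ = 19.431π² ≈ 191.776 (9× faster decay)
As t → ∞, higher modes decay exponentially faster. The n=1 mode dominates: θ ~ c₁ sin(πx) e^{-λ₁t}.
Decay rate: λ₁ = 2.159π² ≈ 21.308.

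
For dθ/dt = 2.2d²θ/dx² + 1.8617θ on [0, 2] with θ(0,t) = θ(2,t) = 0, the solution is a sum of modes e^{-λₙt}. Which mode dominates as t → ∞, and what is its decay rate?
Eigenvalues: λₙ = 2.2n²π²/2² - 1.8617.
First three modes:
  n=1: λ₁ = 2.2π²/2² - 1.8617 ≈ 3.567
  n=2: λ₂ = 8.8π²/2² - 1.8617 ≈ 19.851
  n=3: λ₃ = 19.8π²/2² - 1.8617 ≈ 46.993
Since 2.2π²/2² ≈ 5.428 > 1.8617, all λₙ > 0.
The n=1 mode decays slowest → dominates as t → ∞.
Asymptotic: θ ~ c₁ sin(πx/2) e^{-λ₁t} with decay rate λ₁ ≈ 3.567.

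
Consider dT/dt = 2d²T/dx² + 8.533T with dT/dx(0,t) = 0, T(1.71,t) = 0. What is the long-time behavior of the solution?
As t → ∞, T grows unboundedly. Reaction dominates diffusion (r=8.533 > κπ²/(4L²)≈1.69); solution grows exponentially.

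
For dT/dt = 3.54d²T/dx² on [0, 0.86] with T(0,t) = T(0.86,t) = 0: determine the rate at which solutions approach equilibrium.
Eigenvalues: λₙ = 3.54n²π²/0.86².
First three modes:
  n=1: λ₁ = 3.54π²/0.86² ≈ 47.24
  n=2: λ₂ = 14.16π²/0.86² ≈ 188.958 (4× faster decay)
  n=3: λ₃ = 31.86π²/0.86² ≈ 425.156 (9× faster decay)
As t → ∞, higher modes decay exponentially faster. The n=1 mode dominates: T ~ c₁ sin(πx/0.86) e^{-λ₁t}.
Decay rate: λ₁ = 3.54π²/0.86² ≈ 47.24.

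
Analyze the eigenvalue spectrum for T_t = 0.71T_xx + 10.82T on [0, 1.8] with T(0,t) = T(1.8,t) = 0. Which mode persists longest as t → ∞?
Eigenvalues: λₙ = 0.71n²π²/1.8² - 10.82.
First three modes:
  n=1: λ₁ = 0.71π²/1.8² - 10.82 ≈ -8.657
  n=2: λ₂ = 2.84π²/1.8² - 10.82 ≈ -2.169
  n=3: λ₃ = 6.39π²/1.8² - 10.82 ≈ 8.645
Since 0.71π²/1.8² ≈ 2.163 < 10.82, λ₁ < 0.
The n=1 mode grows fastest (−λₙ is largest for n=1) → dominates.
Asymptotic: T ~ c₁ sin(πx/1.8) e^{8.657t} (exponential growth at rate −λ₁ ≈ 8.657).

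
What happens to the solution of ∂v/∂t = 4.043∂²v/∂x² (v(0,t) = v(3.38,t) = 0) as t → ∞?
v → 0. Heat diffuses out through both boundaries.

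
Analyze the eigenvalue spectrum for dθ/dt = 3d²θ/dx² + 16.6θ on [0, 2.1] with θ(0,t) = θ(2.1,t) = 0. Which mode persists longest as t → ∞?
Eigenvalues: λₙ = 3n²π²/2.1² - 16.6.
First three modes:
  n=1: λ₁ = 3π²/2.1² - 16.6 ≈ -9.886
  n=2: λ₂ = 12π²/2.1² - 16.6 ≈ 10.256
  n=3: λ₃ = 27π²/2.1² - 16.6 ≈ 43.826
Since 3π²/2.1² ≈ 6.714 < 16.6, λ₁ < 0.
The n=1 mode grows fastest (−λₙ is largest for n=1) → dominates.
Asymptotic: θ ~ c₁ sin(πx/2.1) e^{9.886t} (exponential growth at rate −λ₁ ≈ 9.886).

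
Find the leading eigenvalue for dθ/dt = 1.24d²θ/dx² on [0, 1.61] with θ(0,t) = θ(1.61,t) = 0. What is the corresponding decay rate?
Eigenvalues: λₙ = 1.24n²π²/1.61².
First three modes:
  n=1: λ₁ = 1.24π²/1.61² ≈ 4.721
  n=2: λ₂ = 4.96π²/1.61² ≈ 18.886 (4× faster decay)
  n=3: λ₃ = 11.16π²/1.61² ≈ 42.492 (9× faster decay)
As t → ∞, higher modes decay exponentially faster. The n=1 mode dominates: θ ~ c₁ sin(πx/1.61) e^{-λ₁t}.
Decay rate: λ₁ = 1.24π²/1.61² ≈ 4.721.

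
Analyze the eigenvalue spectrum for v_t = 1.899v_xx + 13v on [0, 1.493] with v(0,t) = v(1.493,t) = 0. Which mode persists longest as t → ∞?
Eigenvalues: λₙ = 1.899n²π²/1.493² - 13.
First three modes:
  n=1: λ₁ = 1.899π²/1.493² - 13 ≈ -4.592
  n=2: λ₂ = 7.596π²/1.493² - 13 ≈ 20.633
  n=3: λ₃ = 17.091π²/1.493² - 13 ≈ 62.674
Since 1.899π²/1.493² ≈ 8.408 < 13, λ₁ < 0.
The n=1 mode grows fastest (−λₙ is largest for n=1) → dominates.
Asymptotic: v ~ c₁ sin(πx/1.493) e^{4.592t} (exponential growth at rate −λ₁ ≈ 4.592).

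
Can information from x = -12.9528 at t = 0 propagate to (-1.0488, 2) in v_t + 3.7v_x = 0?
No. Only data at x = -8.4488 affects (-1.0488, 2). Advection has one-way propagation along characteristics.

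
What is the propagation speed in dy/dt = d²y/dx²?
Infinite. The heat equation is parabolic, not hyperbolic, so disturbances propagate instantly.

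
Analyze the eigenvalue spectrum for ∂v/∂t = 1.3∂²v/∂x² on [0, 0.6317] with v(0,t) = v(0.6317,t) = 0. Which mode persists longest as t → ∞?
Eigenvalues: λₙ = 1.3n²π²/0.6317².
First three modes:
  n=1: λ₁ = 1.3π²/0.6317² ≈ 32.153
  n=2: λ₂ = 5.2π²/0.6317² ≈ 128.612 (4× faster decay)
  n=3: λ₃ = 11.7π²/0.6317² ≈ 289.377 (9× faster decay)
As t → ∞, higher modes decay exponentially faster. The n=1 mode dominates: v ~ c₁ sin(πx/0.6317) e^{-λ₁t}.
Decay rate: λ₁ = 1.3π²/0.6317² ≈ 32.153.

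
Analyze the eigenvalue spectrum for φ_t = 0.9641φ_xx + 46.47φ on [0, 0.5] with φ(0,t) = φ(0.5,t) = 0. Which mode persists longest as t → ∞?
Eigenvalues: λₙ = 0.9641n²π²/0.5² - 46.47.
First three modes:
  n=1: λ₁ = 0.9641π²/0.5² - 46.47 ≈ -8.409
  n=2: λ₂ = 3.8564π²/0.5² - 46.47 ≈ 105.775
  n=3: λ₃ = 8.6769π²/0.5² - 46.47 ≈ 296.08
Since 0.9641π²/0.5² ≈ 38.061 < 46.47, λ₁ < 0.
The n=1 mode grows fastest (−λₙ is largest for n=1) → dominates.
Asymptotic: φ ~ c₁ sin(πx/0.5) e^{8.409t} (exponential growth at rate −λ₁ ≈ 8.409).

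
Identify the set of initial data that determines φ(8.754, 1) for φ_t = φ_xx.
The entire real line. The heat equation has infinite propagation speed: any initial disturbance instantly affects all points (though exponentially small far away).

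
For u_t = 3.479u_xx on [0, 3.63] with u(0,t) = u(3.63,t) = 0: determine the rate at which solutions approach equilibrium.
Eigenvalues: λₙ = 3.479n²π²/3.63².
First three modes:
  n=1: λ₁ = 3.479π²/3.63² ≈ 2.606
  n=2: λ₂ = 13.916π²/3.63² ≈ 10.423 (4× faster decay)
  n=3: λ₃ = 31.311π²/3.63² ≈ 23.452 (9× faster decay)
As t → ∞, higher modes decay exponentially faster. The n=1 mode dominates: u ~ c₁ sin(πx/3.63) e^{-λ₁t}.
Decay rate: λ₁ = 3.479π²/3.63² ≈ 2.606.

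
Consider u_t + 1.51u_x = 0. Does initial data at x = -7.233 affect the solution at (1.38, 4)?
No. Only data at x = -4.66 affects (1.38, 4). Advection has one-way propagation along characteristics.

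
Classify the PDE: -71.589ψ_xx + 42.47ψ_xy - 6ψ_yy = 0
A = -71.589, B = 42.47, C = -6. Discriminant B² - 4AC = 85.5649. Since 85.5649 > 0, hyperbolic.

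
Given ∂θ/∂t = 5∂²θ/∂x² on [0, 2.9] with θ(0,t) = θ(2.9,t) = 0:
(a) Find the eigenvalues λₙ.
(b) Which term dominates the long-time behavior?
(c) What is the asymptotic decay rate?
Eigenvalues: λₙ = 5n²π²/2.9².
First three modes:
  n=1: λ₁ = 5π²/2.9² ≈ 5.868
  n=2: λ₂ = 20π²/2.9² ≈ 23.471 (4× faster decay)
  n=3: λ₃ = 45π²/2.9² ≈ 52.81 (9× faster decay)
As t → ∞, higher modes decay exponentially faster. The n=1 mode dominates: θ ~ c₁ sin(πx/2.9) e^{-λ₁t}.
Decay rate: λ₁ = 5π²/2.9² ≈ 5.868.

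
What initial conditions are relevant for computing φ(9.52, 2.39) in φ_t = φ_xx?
The entire real line. The heat equation has infinite propagation speed: any initial disturbance instantly affects all points (though exponentially small far away).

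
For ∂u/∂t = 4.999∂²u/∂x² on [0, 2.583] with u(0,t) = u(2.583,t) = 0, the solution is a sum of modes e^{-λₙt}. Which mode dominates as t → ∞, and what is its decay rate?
Eigenvalues: λₙ = 4.999n²π²/2.583².
First three modes:
  n=1: λ₁ = 4.999π²/2.583² ≈ 7.395
  n=2: λ₂ = 19.996π²/2.583² ≈ 29.58 (4× faster decay)
  n=3: λ₃ = 44.991π²/2.583² ≈ 66.554 (9× faster decay)
As t → ∞, higher modes decay exponentially faster. The n=1 mode dominates: u ~ c₁ sin(πx/2.583) e^{-λ₁t}.
Decay rate: λ₁ = 4.999π²/2.583² ≈ 7.395.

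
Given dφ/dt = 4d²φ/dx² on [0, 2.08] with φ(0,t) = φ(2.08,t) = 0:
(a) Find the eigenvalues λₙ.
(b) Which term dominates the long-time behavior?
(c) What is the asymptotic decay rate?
Eigenvalues: λₙ = 4n²π²/2.08².
First three modes:
  n=1: λ₁ = 4π²/2.08² ≈ 9.125
  n=2: λ₂ = 16π²/2.08² ≈ 36.5 (4× faster decay)
  n=3: λ₃ = 36π²/2.08² ≈ 82.125 (9× faster decay)
As t → ∞, higher modes decay exponentially faster. The n=1 mode dominates: φ ~ c₁ sin(πx/2.08) e^{-λ₁t}.
Decay rate: λ₁ = 4π²/2.08² ≈ 9.125.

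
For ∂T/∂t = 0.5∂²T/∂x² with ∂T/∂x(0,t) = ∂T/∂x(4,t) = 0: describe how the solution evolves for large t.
T → constant (steady state). Heat is conserved (no flux at boundaries); solution approaches the spatial average.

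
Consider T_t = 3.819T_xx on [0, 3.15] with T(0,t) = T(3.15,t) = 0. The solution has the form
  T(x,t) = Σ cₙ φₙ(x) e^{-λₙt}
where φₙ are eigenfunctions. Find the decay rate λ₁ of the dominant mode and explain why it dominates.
Eigenvalues: λₙ = 3.819n²π²/3.15².
First three modes:
  n=1: λ₁ = 3.819π²/3.15² ≈ 3.799
  n=2: λ₂ = 15.276π²/3.15² ≈ 15.195 (4× faster decay)
  n=3: λ₃ = 34.371π²/3.15² ≈ 34.188 (9× faster decay)
As t → ∞, higher modes decay exponentially faster. The n=1 mode dominates: T ~ c₁ sin(πx/3.15) e^{-λ₁t}.
Decay rate: λ₁ = 3.819π²/3.15² ≈ 3.799.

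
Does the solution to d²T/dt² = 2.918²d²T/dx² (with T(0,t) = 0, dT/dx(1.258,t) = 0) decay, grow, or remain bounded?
T oscillates (no decay). Energy is conserved; the solution oscillates indefinitely as standing waves.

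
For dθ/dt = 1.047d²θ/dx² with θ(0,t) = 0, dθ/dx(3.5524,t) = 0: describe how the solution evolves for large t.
θ → 0. Heat escapes through the Dirichlet boundary.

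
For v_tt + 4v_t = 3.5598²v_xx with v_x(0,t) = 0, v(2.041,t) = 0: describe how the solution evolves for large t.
v → 0. Damping (γ=4) dissipates energy; oscillations decay exponentially.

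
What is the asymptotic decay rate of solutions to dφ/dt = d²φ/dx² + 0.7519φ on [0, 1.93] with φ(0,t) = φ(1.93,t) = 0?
Eigenvalues: λₙ = n²π²/1.93² - 0.7519.
First three modes:
  n=1: λ₁ = π²/1.93² - 0.7519 ≈ 1.898
  n=2: λ₂ = 4π²/1.93² - 0.7519 ≈ 9.847
  n=3: λ₃ = 9π²/1.93² - 0.7519 ≈ 23.095
Since π²/1.93² ≈ 2.65 > 0.7519, all λₙ > 0.
The n=1 mode decays slowest → dominates as t → ∞.
Asymptotic: φ ~ c₁ sin(πx/1.93) e^{-λ₁t} with decay rate λ₁ ≈ 1.898.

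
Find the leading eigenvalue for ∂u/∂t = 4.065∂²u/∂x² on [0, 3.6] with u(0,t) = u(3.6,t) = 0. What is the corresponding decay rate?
Eigenvalues: λₙ = 4.065n²π²/3.6².
First three modes:
  n=1: λ₁ = 4.065π²/3.6² ≈ 3.096
  n=2: λ₂ = 16.26π²/3.6² ≈ 12.383 (4× faster decay)
  n=3: λ₃ = 36.585π²/3.6² ≈ 27.861 (9× faster decay)
As t → ∞, higher modes decay exponentially faster. The n=1 mode dominates: u ~ c₁ sin(πx/3.6) e^{-λ₁t}.
Decay rate: λ₁ = 4.065π²/3.6² ≈ 3.096.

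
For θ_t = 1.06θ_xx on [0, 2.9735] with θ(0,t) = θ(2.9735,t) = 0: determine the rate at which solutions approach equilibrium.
Eigenvalues: λₙ = 1.06n²π²/2.9735².
First three modes:
  n=1: λ₁ = 1.06π²/2.9735² ≈ 1.183
  n=2: λ₂ = 4.24π²/2.9735² ≈ 4.733 (4× faster decay)
  n=3: λ₃ = 9.54π²/2.9735² ≈ 10.649 (9× faster decay)
As t → ∞, higher modes decay exponentially faster. The n=1 mode dominates: θ ~ c₁ sin(πx/2.9735) e^{-λ₁t}.
Decay rate: λ₁ = 1.06π²/2.9735² ≈ 1.183.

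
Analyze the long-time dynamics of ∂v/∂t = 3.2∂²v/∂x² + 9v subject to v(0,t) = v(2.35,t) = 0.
Long-time behavior: v grows unboundedly. Reaction dominates diffusion (r=9 > κπ²/L²≈5.72); solution grows exponentially.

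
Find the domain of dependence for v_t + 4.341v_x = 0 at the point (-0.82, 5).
A single point: x = -22.525. The characteristic through (-0.82, 5) is x - 4.341t = const, so x = -0.82 - 4.341·5 = -22.525.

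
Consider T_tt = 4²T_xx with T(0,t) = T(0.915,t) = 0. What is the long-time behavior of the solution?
As t → ∞, T oscillates (no decay). Energy is conserved; the solution oscillates indefinitely as standing waves.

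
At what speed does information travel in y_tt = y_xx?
Speed = 1. Information travels along characteristics x = x₀ ± 1t.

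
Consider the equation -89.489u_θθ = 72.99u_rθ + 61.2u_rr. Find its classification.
Rewriting in standard form: -61.2u_rr - 72.99u_rθ - 89.489u_θθ = 0. Elliptic. (A = -61.2, B = -72.99, C = -89.489 gives B² - 4AC = -16579.3671.)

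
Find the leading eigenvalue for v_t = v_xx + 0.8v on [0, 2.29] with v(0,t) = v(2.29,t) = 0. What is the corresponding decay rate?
Eigenvalues: λₙ = n²π²/2.29² - 0.8.
First three modes:
  n=1: λ₁ = π²/2.29² - 0.8 ≈ 1.082
  n=2: λ₂ = 4π²/2.29² - 0.8 ≈ 6.728
  n=3: λ₃ = 9π²/2.29² - 0.8 ≈ 16.138
Since π²/2.29² ≈ 1.882 > 0.8, all λₙ > 0.
The n=1 mode decays slowest → dominates as t → ∞.
Asymptotic: v ~ c₁ sin(πx/2.29) e^{-λ₁t} with decay rate λ₁ ≈ 1.082.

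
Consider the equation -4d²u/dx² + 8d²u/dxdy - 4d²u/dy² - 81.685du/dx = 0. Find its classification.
Parabolic. (A = -4, B = 8, C = -4 gives B² - 4AC = 0.)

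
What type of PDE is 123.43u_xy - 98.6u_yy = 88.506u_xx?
Rewriting in standard form: -88.506u_xx + 123.43u_xy - 98.6u_yy = 0. With A = -88.506, B = 123.43, C = -98.6, the discriminant is -19671.8015. This is an elliptic PDE.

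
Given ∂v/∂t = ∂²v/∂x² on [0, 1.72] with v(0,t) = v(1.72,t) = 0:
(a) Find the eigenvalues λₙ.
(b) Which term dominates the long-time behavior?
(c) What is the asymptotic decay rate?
Eigenvalues: λₙ = n²π²/1.72².
First three modes:
  n=1: λ₁ = π²/1.72² ≈ 3.336
  n=2: λ₂ = 4π²/1.72² ≈ 13.345 (4× faster decay)
  n=3: λ₃ = 9π²/1.72² ≈ 30.025 (9× faster decay)
As t → ∞, higher modes decay exponentially faster. The n=1 mode dominates: v ~ c₁ sin(πx/1.72) e^{-λ₁t}.
Decay rate: λ₁ = π²/1.72² ≈ 3.336.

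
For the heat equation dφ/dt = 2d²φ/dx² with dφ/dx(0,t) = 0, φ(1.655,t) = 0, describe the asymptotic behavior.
φ → 0. Heat escapes through the Dirichlet boundary.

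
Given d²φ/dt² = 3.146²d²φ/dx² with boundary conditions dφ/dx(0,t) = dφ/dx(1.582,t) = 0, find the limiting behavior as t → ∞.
φ oscillates about a mean that drifts linearly in t (generically unbounded; no decay). There is no damping, so the nonconstant modes persist as standing waves (energy conserved, no decay). But with Neumann conditions at both ends the constant mode has eigenvalue 0: the spatial mean M(t) of φ satisfies M'' = 0, so M(t) = M(0) + M'(0)·t. Unless the initial velocity has zero mean (∫φ_t(x,0)dx = 0), the solution grows linearly in t (unbounded, though not exponentially); if it does have zero mean, the solution stays bounded and simply oscillates.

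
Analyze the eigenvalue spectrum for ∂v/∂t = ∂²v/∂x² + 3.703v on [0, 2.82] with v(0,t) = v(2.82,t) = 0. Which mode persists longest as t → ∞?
Eigenvalues: λₙ = n²π²/2.82² - 3.703.
First three modes:
  n=1: λ₁ = π²/2.82² - 3.703 ≈ -2.462
  n=2: λ₂ = 4π²/2.82² - 3.703 ≈ 1.261
  n=3: λ₃ = 9π²/2.82² - 3.703 ≈ 7.467
Since π²/2.82² ≈ 1.241 < 3.703, λ₁ < 0.
The n=1 mode grows fastest (−λₙ is largest for n=1) → dominates.
Asymptotic: v ~ c₁ sin(πx/2.82) e^{2.462t} (exponential growth at rate −λ₁ ≈ 2.462).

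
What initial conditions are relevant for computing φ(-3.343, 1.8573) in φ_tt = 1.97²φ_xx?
Domain of dependence: [-7.001881, 0.315881]. Signals travel at speed 1.97, so data within |x - -3.343| ≤ 1.97·1.8573 = 3.658881 can reach the point.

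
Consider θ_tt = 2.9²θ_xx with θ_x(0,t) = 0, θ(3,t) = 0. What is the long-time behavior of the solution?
As t → ∞, θ oscillates (no decay). Energy is conserved; the solution oscillates indefinitely as standing waves.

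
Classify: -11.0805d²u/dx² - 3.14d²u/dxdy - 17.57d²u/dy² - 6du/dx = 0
Elliptic (discriminant = -768.87794).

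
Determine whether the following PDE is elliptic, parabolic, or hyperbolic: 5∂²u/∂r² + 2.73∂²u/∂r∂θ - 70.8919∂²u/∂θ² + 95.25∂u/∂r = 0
Coefficients: A = 5, B = 2.73, C = -70.8919. B² - 4AC = 1425.2909, which is positive, so the equation is hyperbolic.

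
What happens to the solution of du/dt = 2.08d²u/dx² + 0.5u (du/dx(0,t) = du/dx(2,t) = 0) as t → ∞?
u grows unboundedly. With Neumann BCs the constant mode has diffusion eigenvalue 0, so any r > 0 makes it grow like e^(0.5t); solution grows exponentially.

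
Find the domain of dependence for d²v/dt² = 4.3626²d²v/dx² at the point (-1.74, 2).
Domain of dependence: [-10.4652, 6.9852]. Signals travel at speed 4.3626, so data within |x - -1.74| ≤ 4.3626·2 = 8.7252 can reach the point.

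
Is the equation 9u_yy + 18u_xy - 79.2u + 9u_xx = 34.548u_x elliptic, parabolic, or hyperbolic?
Rewriting in standard form: 9u_xx + 18u_xy + 9u_yy - 34.548u_x - 79.2u = 0. Computing B² - 4AC with A = 9, B = 18, C = 9: discriminant = 0 (zero). Answer: parabolic.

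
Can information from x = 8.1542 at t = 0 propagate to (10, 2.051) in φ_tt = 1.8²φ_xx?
Yes. The domain of dependence is [6.3082, 13.6918], and 8.1542 ∈ [6.3082, 13.6918].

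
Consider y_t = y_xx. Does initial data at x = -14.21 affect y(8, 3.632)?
Yes, for any finite x. The heat equation has infinite propagation speed, so all initial data affects all points at any t > 0.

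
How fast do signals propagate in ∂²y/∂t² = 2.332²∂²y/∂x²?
Speed = 2.332. Information travels along characteristics x = x₀ ± 2.332t.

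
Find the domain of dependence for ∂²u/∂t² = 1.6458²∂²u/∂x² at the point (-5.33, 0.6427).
Domain of dependence: [-6.38775566, -4.27224434]. Signals travel at speed 1.6458, so data within |x - -5.33| ≤ 1.6458·0.6427 = 1.05775566 can reach the point.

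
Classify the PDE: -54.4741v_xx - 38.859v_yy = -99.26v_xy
Rewriting in standard form: -54.4741v_xx + 99.26v_xy - 38.859v_yy = 0. A = -54.4741, B = 99.26, C = -38.859. Discriminant B² - 4AC = 1385.3113924. Since 1385.3113924 > 0, hyperbolic.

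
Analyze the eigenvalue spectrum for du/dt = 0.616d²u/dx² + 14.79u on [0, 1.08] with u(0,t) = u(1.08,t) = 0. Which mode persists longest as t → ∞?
Eigenvalues: λₙ = 0.616n²π²/1.08² - 14.79.
First three modes:
  n=1: λ₁ = 0.616π²/1.08² - 14.79 ≈ -9.578
  n=2: λ₂ = 2.464π²/1.08² - 14.79 ≈ 6.059
  n=3: λ₃ = 5.544π²/1.08² - 14.79 ≈ 32.121
Since 0.616π²/1.08² ≈ 5.212 < 14.79, λ₁ < 0.
The n=1 mode grows fastest (−λₙ is largest for n=1) → dominates.
Asymptotic: u ~ c₁ sin(πx/1.08) e^{9.578t} (exponential growth at rate −λ₁ ≈ 9.578).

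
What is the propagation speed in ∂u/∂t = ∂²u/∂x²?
Infinite. The heat equation is parabolic, not hyperbolic, so disturbances propagate instantly.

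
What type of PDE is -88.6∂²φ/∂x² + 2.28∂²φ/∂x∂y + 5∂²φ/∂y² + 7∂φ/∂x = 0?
With A = -88.6, B = 2.28, C = 5, the discriminant is 1777.1984. This is a hyperbolic PDE.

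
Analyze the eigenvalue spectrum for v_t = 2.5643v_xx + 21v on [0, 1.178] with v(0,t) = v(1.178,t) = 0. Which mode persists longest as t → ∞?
Eigenvalues: λₙ = 2.5643n²π²/1.178² - 21.
First three modes:
  n=1: λ₁ = 2.5643π²/1.178² - 21 ≈ -2.762
  n=2: λ₂ = 10.2572π²/1.178² - 21 ≈ 51.952
  n=3: λ₃ = 23.0787π²/1.178² - 21 ≈ 143.142
Since 2.5643π²/1.178² ≈ 18.238 < 21, λ₁ < 0.
The n=1 mode grows fastest (−λₙ is largest for n=1) → dominates.
Asymptotic: v ~ c₁ sin(πx/1.178) e^{2.762t} (exponential growth at rate −λ₁ ≈ 2.762).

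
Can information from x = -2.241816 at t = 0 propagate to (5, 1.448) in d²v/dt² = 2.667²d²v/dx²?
No. The domain of dependence is [1.138184, 8.861816], and -2.241816 is outside this interval.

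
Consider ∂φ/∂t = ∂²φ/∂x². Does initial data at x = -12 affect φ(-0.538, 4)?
Yes, for any finite x. The heat equation has infinite propagation speed, so all initial data affects all points at any t > 0.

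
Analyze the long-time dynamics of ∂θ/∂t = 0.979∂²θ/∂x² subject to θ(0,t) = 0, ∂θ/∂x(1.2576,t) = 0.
Long-time behavior: θ → 0. Heat escapes through the Dirichlet boundary.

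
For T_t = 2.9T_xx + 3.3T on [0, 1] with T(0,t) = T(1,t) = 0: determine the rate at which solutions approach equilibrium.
Eigenvalues: λₙ = 2.9n²π²/1² - 3.3.
First three modes:
  n=1: λ₁ = 2.9π² - 3.3 ≈ 25.322
  n=2: λ₂ = 11.6π² - 3.3 ≈ 111.187
  n=3: λ₃ = 26.1π² - 3.3 ≈ 254.297
Since 2.9π² ≈ 28.622 > 3.3, all λₙ > 0.
The n=1 mode decays slowest → dominates as t → ∞.
Asymptotic: T ~ c₁ sin(πx/1) e^{-λ₁t} with decay rate λ₁ ≈ 25.322.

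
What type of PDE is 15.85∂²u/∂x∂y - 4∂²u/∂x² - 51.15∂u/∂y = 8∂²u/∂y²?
Rewriting in standard form: -4∂²u/∂x² + 15.85∂²u/∂x∂y - 8∂²u/∂y² - 51.15∂u/∂y = 0. With A = -4, B = 15.85, C = -8, the discriminant is 123.2225. This is a hyperbolic PDE.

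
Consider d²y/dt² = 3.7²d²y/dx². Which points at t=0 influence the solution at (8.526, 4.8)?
Domain of dependence: [-9.234, 26.286]. Signals travel at speed 3.7, so data within |x - 8.526| ≤ 3.7·4.8 = 17.76 can reach the point.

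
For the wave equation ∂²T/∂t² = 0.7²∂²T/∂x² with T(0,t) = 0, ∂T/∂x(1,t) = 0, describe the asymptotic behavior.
T oscillates (no decay). Energy is conserved; the solution oscillates indefinitely as standing waves.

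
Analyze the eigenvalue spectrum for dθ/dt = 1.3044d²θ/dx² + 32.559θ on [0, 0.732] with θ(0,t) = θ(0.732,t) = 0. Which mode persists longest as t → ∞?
Eigenvalues: λₙ = 1.3044n²π²/0.732² - 32.559.
First three modes:
  n=1: λ₁ = 1.3044π²/0.732² - 32.559 ≈ -8.533
  n=2: λ₂ = 5.2176π²/0.732² - 32.559 ≈ 63.547
  n=3: λ₃ = 11.7396π²/0.732² - 32.559 ≈ 183.678
Since 1.3044π²/0.732² ≈ 24.026 < 32.559, λ₁ < 0.
The n=1 mode grows fastest (−λₙ is largest for n=1) → dominates.
Asymptotic: θ ~ c₁ sin(πx/0.732) e^{8.533t} (exponential growth at rate −λ₁ ≈ 8.533).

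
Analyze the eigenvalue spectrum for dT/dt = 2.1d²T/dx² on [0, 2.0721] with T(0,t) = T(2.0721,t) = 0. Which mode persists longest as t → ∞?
Eigenvalues: λₙ = 2.1n²π²/2.0721².
First three modes:
  n=1: λ₁ = 2.1π²/2.0721² ≈ 4.827
  n=2: λ₂ = 8.4π²/2.0721² ≈ 19.309 (4× faster decay)
  n=3: λ₃ = 18.9π²/2.0721² ≈ 43.445 (9× faster decay)
As t → ∞, higher modes decay exponentially faster. The n=1 mode dominates: T ~ c₁ sin(πx/2.0721) e^{-λ₁t}.
Decay rate: λ₁ = 2.1π²/2.0721² ≈ 4.827.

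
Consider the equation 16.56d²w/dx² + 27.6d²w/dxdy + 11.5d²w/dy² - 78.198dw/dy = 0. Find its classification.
Parabolic. (A = 16.56, B = 27.6, C = 11.5 gives B² - 4AC = 0.)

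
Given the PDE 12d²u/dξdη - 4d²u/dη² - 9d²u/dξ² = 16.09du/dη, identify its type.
Rewriting in standard form: -9d²u/dξ² + 12d²u/dξdη - 4d²u/dη² - 16.09du/dη = 0. The second-order coefficients are A = -9, B = 12, C = -4. Since B² - 4AC = 0 = 0, this is a parabolic PDE.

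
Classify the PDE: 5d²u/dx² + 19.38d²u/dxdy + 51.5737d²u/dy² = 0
A = 5, B = 19.38, C = 51.5737. Discriminant B² - 4AC = -655.8896. Since -655.8896 < 0, elliptic.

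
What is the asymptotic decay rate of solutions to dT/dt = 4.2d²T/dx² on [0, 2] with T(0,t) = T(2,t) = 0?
Eigenvalues: λₙ = 4.2n²π²/2².
First three modes:
  n=1: λ₁ = 4.2π²/2² ≈ 10.363
  n=2: λ₂ = 16.8π²/2² ≈ 41.452 (4× faster decay)
  n=3: λ₃ = 37.8π²/2² ≈ 93.268 (9× faster decay)
As t → ∞, higher modes decay exponentially faster. The n=1 mode dominates: T ~ c₁ sin(πx/2) e^{-λ₁t}.
Decay rate: λ₁ = 4.2π²/2² ≈ 10.363.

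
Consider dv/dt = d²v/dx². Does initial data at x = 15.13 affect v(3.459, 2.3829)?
Yes, for any finite x. The heat equation has infinite propagation speed, so all initial data affects all points at any t > 0.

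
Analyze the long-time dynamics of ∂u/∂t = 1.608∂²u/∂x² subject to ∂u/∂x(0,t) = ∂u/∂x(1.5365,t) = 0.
Long-time behavior: u → constant (steady state). Heat is conserved (no flux at boundaries); solution approaches the spatial average.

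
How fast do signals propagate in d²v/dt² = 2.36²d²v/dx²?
Speed = 2.36. Information travels along characteristics x = x₀ ± 2.36t.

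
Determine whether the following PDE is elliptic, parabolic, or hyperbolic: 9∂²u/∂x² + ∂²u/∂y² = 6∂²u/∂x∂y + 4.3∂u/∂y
Rewriting in standard form: 9∂²u/∂x² - 6∂²u/∂x∂y + ∂²u/∂y² - 4.3∂u/∂y = 0. Coefficients: A = 9, B = -6, C = 1. B² - 4AC = 0, which is zero, so the equation is parabolic.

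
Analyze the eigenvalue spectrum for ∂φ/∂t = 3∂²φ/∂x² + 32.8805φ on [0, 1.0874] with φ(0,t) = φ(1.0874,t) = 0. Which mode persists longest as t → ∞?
Eigenvalues: λₙ = 3n²π²/1.0874² - 32.8805.
First three modes:
  n=1: λ₁ = 3π²/1.0874² - 32.8805 ≈ -7.84
  n=2: λ₂ = 12π²/1.0874² - 32.8805 ≈ 67.281
  n=3: λ₃ = 27π²/1.0874² - 32.8805 ≈ 192.484
Since 3π²/1.0874² ≈ 25.04 < 32.8805, λ₁ < 0.
The n=1 mode grows fastest (−λₙ is largest for n=1) → dominates.
Asymptotic: φ ~ c₁ sin(πx/1.0874) e^{7.84t} (exponential growth at rate −λ₁ ≈ 7.84).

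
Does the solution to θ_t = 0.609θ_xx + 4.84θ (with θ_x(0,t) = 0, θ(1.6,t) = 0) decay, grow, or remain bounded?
θ grows unboundedly. Reaction dominates diffusion (r=4.84 > κπ²/(4L²)≈0.59); solution grows exponentially.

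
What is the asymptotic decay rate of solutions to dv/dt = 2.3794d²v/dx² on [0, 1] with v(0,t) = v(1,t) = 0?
Eigenvalues: λₙ = 2.3794n²π².
First three modes:
  n=1: λ₁ = 2.3794π² ≈ 23.484
  n=2: λ₂ = 9.5176π² ≈ 93.935 (4× faster decay)
  n=3: λ₃ = 21.4146π² ≈ 211.354 (9× faster decay)
As t → ∞, higher modes decay exponentially faster. The n=1 mode dominates: v ~ c₁ sin(πx) e^{-λ₁t}.
Decay rate: λ₁ = 2.3794π² ≈ 23.484.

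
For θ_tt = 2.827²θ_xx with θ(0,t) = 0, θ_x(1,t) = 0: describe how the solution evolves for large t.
θ oscillates (no decay). Energy is conserved; the solution oscillates indefinitely as standing waves.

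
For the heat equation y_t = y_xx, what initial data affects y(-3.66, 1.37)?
The entire real line. The heat equation has infinite propagation speed: any initial disturbance instantly affects all points (though exponentially small far away).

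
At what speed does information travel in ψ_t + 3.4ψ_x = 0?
Speed = 3.4. Information travels along x - 3.4t = const (rightward).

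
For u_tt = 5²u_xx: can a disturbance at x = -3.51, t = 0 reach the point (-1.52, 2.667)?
Yes. The domain of dependence is [-14.855, 11.815], and -3.51 ∈ [-14.855, 11.815].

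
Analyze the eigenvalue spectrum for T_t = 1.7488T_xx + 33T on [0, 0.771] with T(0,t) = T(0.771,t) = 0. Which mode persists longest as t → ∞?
Eigenvalues: λₙ = 1.7488n²π²/0.771² - 33.
First three modes:
  n=1: λ₁ = 1.7488π²/0.771² - 33 ≈ -3.964
  n=2: λ₂ = 6.9952π²/0.771² - 33 ≈ 83.142
  n=3: λ₃ = 15.7392π²/0.771² - 33 ≈ 228.321
Since 1.7488π²/0.771² ≈ 29.036 < 33, λ₁ < 0.
The n=1 mode grows fastest (−λₙ is largest for n=1) → dominates.
Asymptotic: T ~ c₁ sin(πx/0.771) e^{3.964t} (exponential growth at rate −λ₁ ≈ 3.964).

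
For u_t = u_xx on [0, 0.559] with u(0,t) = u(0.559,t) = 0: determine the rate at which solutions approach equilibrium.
Eigenvalues: λₙ = n²π²/0.559².
First three modes:
  n=1: λ₁ = π²/0.559² ≈ 31.585
  n=2: λ₂ = 4π²/0.559² ≈ 126.339 (4× faster decay)
  n=3: λ₃ = 9π²/0.559² ≈ 284.262 (9× faster decay)
As t → ∞, higher modes decay exponentially faster. The n=1 mode dominates: u ~ c₁ sin(πx/0.559) e^{-λ₁t}.
Decay rate: λ₁ = π²/0.559² ≈ 31.585.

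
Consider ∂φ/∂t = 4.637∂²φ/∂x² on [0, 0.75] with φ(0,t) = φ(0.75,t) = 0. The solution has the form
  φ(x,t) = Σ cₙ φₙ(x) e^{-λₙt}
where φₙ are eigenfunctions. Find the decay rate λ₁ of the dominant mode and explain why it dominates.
Eigenvalues: λₙ = 4.637n²π²/0.75².
First three modes:
  n=1: λ₁ = 4.637π²/0.75² ≈ 81.361
  n=2: λ₂ = 18.548π²/0.75² ≈ 325.443 (4× faster decay)
  n=3: λ₃ = 41.733π²/0.75² ≈ 732.246 (9× faster decay)
As t → ∞, higher modes decay exponentially faster. The n=1 mode dominates: φ ~ c₁ sin(πx/0.75) e^{-λ₁t}.
Decay rate: λ₁ = 4.637π²/0.75² ≈ 81.361.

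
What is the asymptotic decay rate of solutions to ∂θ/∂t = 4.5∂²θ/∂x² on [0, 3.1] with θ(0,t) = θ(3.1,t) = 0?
Eigenvalues: λₙ = 4.5n²π²/3.1².
First three modes:
  n=1: λ₁ = 4.5π²/3.1² ≈ 4.622
  n=2: λ₂ = 18π²/3.1² ≈ 18.486 (4× faster decay)
  n=3: λ₃ = 40.5π²/3.1² ≈ 41.594 (9× faster decay)
As t → ∞, higher modes decay exponentially faster. The n=1 mode dominates: θ ~ c₁ sin(πx/3.1) e^{-λ₁t}.
Decay rate: λ₁ = 4.5π²/3.1² ≈ 4.622.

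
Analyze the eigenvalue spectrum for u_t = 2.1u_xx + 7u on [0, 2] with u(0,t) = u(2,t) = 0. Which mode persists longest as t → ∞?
Eigenvalues: λₙ = 2.1n²π²/2² - 7.
First three modes:
  n=1: λ₁ = 2.1π²/2² - 7 ≈ -1.818
  n=2: λ₂ = 8.4π²/2² - 7 ≈ 13.726
  n=3: λ₃ = 18.9π²/2² - 7 ≈ 39.634
Since 2.1π²/2² ≈ 5.182 < 7, λ₁ < 0.
The n=1 mode grows fastest (−λₙ is largest for n=1) → dominates.
Asymptotic: u ~ c₁ sin(πx/2) e^{1.818t} (exponential growth at rate −λ₁ ≈ 1.818).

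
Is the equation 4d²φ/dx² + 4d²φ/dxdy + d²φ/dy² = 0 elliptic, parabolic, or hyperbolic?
Computing B² - 4AC with A = 4, B = 4, C = 1: discriminant = 0 (zero). Answer: parabolic.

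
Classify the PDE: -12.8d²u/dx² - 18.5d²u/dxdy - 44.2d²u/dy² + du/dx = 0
A = -12.8, B = -18.5, C = -44.2. Discriminant B² - 4AC = -1920.79. Since -1920.79 < 0, elliptic.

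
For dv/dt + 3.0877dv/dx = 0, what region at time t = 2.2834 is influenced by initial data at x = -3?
At x = 4.05045418. The characteristic carries data from (-3, 0) to (4.05045418, 2.2834).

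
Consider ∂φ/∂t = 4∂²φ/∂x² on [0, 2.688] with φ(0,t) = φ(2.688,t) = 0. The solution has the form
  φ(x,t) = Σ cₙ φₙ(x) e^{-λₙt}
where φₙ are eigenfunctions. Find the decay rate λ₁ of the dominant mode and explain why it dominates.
Eigenvalues: λₙ = 4n²π²/2.688².
First three modes:
  n=1: λ₁ = 4π²/2.688² ≈ 5.464
  n=2: λ₂ = 16π²/2.688² ≈ 21.856 (4× faster decay)
  n=3: λ₃ = 36π²/2.688² ≈ 49.175 (9× faster decay)
As t → ∞, higher modes decay exponentially faster. The n=1 mode dominates: φ ~ c₁ sin(πx/2.688) e^{-λ₁t}.
Decay rate: λ₁ = 4π²/2.688² ≈ 5.464.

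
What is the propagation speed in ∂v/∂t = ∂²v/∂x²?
Infinite. The heat equation is parabolic, not hyperbolic, so disturbances propagate instantly.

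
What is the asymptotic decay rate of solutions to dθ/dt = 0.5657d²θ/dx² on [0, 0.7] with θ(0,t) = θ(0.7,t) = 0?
Eigenvalues: λₙ = 0.5657n²π²/0.7².
First three modes:
  n=1: λ₁ = 0.5657π²/0.7² ≈ 11.394
  n=2: λ₂ = 2.2628π²/0.7² ≈ 45.577 (4× faster decay)
  n=3: λ₃ = 5.0913π²/0.7² ≈ 102.549 (9× faster decay)
As t → ∞, higher modes decay exponentially faster. The n=1 mode dominates: θ ~ c₁ sin(πx/0.7) e^{-λ₁t}.
Decay rate: λ₁ = 0.5657π²/0.7² ≈ 11.394.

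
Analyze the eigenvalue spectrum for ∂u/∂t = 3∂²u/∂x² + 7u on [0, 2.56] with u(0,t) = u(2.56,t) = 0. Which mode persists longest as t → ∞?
Eigenvalues: λₙ = 3n²π²/2.56² - 7.
First three modes:
  n=1: λ₁ = 3π²/2.56² - 7 ≈ -2.482
  n=2: λ₂ = 12π²/2.56² - 7 ≈ 11.072
  n=3: λ₃ = 27π²/2.56² - 7 ≈ 33.662
Since 3π²/2.56² ≈ 4.518 < 7, λ₁ < 0.
The n=1 mode grows fastest (−λₙ is largest for n=1) → dominates.
Asymptotic: u ~ c₁ sin(πx/2.56) e^{2.482t} (exponential growth at rate −λ₁ ≈ 2.482).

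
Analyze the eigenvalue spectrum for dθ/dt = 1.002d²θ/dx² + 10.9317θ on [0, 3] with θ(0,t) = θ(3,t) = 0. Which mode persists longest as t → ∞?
Eigenvalues: λₙ = 1.002n²π²/3² - 10.9317.
First three modes:
  n=1: λ₁ = 1.002π²/3² - 10.9317 ≈ -9.833
  n=2: λ₂ = 4.008π²/3² - 10.9317 ≈ -6.536
  n=3: λ₃ = 9.018π²/3² - 10.9317 ≈ -1.042
Since 1.002π²/3² ≈ 1.099 < 10.9317, λ₁ < 0.
The n=1 mode grows fastest (−λₙ is largest for n=1) → dominates.
Asymptotic: θ ~ c₁ sin(πx/3) e^{9.833t} (exponential growth at rate −λ₁ ≈ 9.833).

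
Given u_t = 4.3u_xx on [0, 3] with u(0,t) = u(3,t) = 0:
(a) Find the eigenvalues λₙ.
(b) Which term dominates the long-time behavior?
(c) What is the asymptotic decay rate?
Eigenvalues: λₙ = 4.3n²π²/3².
First three modes:
  n=1: λ₁ = 4.3π²/3² ≈ 4.715
  n=2: λ₂ = 17.2π²/3² ≈ 18.862 (4× faster decay)
  n=3: λ₃ = 38.7π²/3² ≈ 42.439 (9× faster decay)
As t → ∞, higher modes decay exponentially faster. The n=1 mode dominates: u ~ c₁ sin(πx/3) e^{-λ₁t}.
Decay rate: λ₁ = 4.3π²/3² ≈ 4.715.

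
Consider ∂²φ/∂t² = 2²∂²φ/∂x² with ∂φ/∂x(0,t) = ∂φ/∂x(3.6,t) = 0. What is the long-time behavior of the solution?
As t → ∞, φ oscillates about a mean that drifts linearly in t (generically unbounded; no decay). There is no damping, so the nonconstant modes persist as standing waves (energy conserved, no decay). But with Neumann conditions at both ends the constant mode has eigenvalue 0: the spatial mean M(t) of φ satisfies M'' = 0, so M(t) = M(0) + M'(0)·t. Unless the initial velocity has zero mean (∫φ_t(x,0)dx = 0), the solution grows linearly in t (unbounded, though not exponentially); if it does have zero mean, the solution stays bounded and simply oscillates.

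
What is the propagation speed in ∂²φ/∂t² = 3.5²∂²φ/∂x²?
Speed = 3.5. Information travels along characteristics x = x₀ ± 3.5t.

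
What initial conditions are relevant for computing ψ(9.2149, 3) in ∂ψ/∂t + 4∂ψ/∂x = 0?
A single point: x = -2.7851. The characteristic through (9.2149, 3) is x - 4t = const, so x = 9.2149 - 4·3 = -2.7851.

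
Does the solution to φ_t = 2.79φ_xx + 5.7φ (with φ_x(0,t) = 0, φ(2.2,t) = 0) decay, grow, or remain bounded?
φ grows unboundedly. Reaction dominates diffusion (r=5.7 > κπ²/(4L²)≈1.42); solution grows exponentially.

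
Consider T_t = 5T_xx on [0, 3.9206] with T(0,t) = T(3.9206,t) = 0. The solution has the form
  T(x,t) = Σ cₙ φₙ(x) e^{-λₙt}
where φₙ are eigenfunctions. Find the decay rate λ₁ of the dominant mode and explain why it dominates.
Eigenvalues: λₙ = 5n²π²/3.9206².
First three modes:
  n=1: λ₁ = 5π²/3.9206² ≈ 3.21
  n=2: λ₂ = 20π²/3.9206² ≈ 12.842 (4× faster decay)
  n=3: λ₃ = 45π²/3.9206² ≈ 28.894 (9× faster decay)
As t → ∞, higher modes decay exponentially faster. The n=1 mode dominates: T ~ c₁ sin(πx/3.9206) e^{-λ₁t}.
Decay rate: λ₁ = 5π²/3.9206² ≈ 3.21.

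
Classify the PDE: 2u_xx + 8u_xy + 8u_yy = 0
A = 2, B = 8, C = 8. Discriminant B² - 4AC = 0. Since 0 = 0, parabolic.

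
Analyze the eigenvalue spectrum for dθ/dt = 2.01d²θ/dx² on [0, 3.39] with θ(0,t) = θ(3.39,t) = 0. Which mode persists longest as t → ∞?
Eigenvalues: λₙ = 2.01n²π²/3.39².
First three modes:
  n=1: λ₁ = 2.01π²/3.39² ≈ 1.726
  n=2: λ₂ = 8.04π²/3.39² ≈ 6.905 (4× faster decay)
  n=3: λ₃ = 18.09π²/3.39² ≈ 15.536 (9× faster decay)
As t → ∞, higher modes decay exponentially faster. The n=1 mode dominates: θ ~ c₁ sin(πx/3.39) e^{-λ₁t}.
Decay rate: λ₁ = 2.01π²/3.39² ≈ 1.726.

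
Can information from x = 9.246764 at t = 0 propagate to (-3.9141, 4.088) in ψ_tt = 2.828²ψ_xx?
No. The domain of dependence is [-15.474964, 7.646764], and 9.246764 is outside this interval.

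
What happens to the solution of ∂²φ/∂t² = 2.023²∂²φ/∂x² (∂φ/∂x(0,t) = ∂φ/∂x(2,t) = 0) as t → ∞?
φ oscillates about a mean that drifts linearly in t (generically unbounded; no decay). There is no damping, so the nonconstant modes persist as standing waves (energy conserved, no decay). But with Neumann conditions at both ends the constant mode has eigenvalue 0: the spatial mean M(t) of φ satisfies M'' = 0, so M(t) = M(0) + M'(0)·t. Unless the initial velocity has zero mean (∫φ_t(x,0)dx = 0), the solution grows linearly in t (unbounded, though not exponentially); if it does have zero mean, the solution stays bounded and simply oscillates.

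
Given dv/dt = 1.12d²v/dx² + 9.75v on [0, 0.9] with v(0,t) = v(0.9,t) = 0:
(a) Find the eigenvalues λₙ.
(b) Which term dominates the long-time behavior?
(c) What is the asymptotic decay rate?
Eigenvalues: λₙ = 1.12n²π²/0.9² - 9.75.
First three modes:
  n=1: λ₁ = 1.12π²/0.9² - 9.75 ≈ 3.897
  n=2: λ₂ = 4.48π²/0.9² - 9.75 ≈ 44.837
  n=3: λ₃ = 10.08π²/0.9² - 9.75 ≈ 113.072
Since 1.12π²/0.9² ≈ 13.647 > 9.75, all λₙ > 0.
The n=1 mode decays slowest → dominates as t → ∞.
Asymptotic: v ~ c₁ sin(πx/0.9) e^{-λ₁t} with decay rate λ₁ ≈ 3.897.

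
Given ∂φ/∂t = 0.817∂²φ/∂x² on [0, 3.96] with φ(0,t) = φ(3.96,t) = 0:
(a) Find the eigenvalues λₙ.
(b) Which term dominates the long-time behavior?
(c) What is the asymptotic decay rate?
Eigenvalues: λₙ = 0.817n²π²/3.96².
First three modes:
  n=1: λ₁ = 0.817π²/3.96² ≈ 0.514
  n=2: λ₂ = 3.268π²/3.96² ≈ 2.057 (4× faster decay)
  n=3: λ₃ = 7.353π²/3.96² ≈ 4.628 (9× faster decay)
As t → ∞, higher modes decay exponentially faster. The n=1 mode dominates: φ ~ c₁ sin(πx/3.96) e^{-λ₁t}.
Decay rate: λ₁ = 0.817π²/3.96² ≈ 0.514.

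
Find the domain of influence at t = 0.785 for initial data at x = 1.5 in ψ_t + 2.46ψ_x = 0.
At x = 3.4311. The characteristic carries data from (1.5, 0) to (3.4311, 0.785).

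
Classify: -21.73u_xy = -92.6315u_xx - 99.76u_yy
Rewriting in standard form: 92.6315u_xx - 21.73u_xy + 99.76u_yy = 0. Elliptic (discriminant = -36491.48086).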